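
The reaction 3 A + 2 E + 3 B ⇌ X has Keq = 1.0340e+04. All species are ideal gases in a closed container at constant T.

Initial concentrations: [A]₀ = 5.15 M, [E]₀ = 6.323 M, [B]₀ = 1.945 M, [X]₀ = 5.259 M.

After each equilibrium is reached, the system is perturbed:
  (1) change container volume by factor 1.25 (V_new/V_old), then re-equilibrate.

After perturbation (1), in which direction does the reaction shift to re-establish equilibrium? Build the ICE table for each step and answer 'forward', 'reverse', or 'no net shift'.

Direction: reverse

Q₀ = 1.3088e-04 vs Keq = 1.0340e+04 ⇒ Q<K, forward
Step 1:
                    A           E           B           X
  init           5.15       6.323       1.945       5.259
  Δ            -1.936      -1.291      -1.936      0.6454
  eq            3.214       5.032    0.008791       5.904
  solve Keq expr → x = 0.6454; check Q = 1.0340e+04
Then change container volume by factor 1.25 (V_new/V_old).
Step 2:
                    A           E           B           X
  init          2.571       4.026    0.007033       4.724
  Δ          0.004775    0.003183    0.004775   -0.001592
  eq            2.576       4.029     0.01181       4.722
  solve Keq expr → x = -0.001592; check Q = 1.0340e+04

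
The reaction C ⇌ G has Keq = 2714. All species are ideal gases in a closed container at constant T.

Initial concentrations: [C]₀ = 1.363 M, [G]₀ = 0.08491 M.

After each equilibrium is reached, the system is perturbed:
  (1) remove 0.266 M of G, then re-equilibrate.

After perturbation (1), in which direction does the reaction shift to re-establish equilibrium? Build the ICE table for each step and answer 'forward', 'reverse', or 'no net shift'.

Direction: forward

Q₀ = 0.0623 vs Keq = 2714 ⇒ Q<K, forward
Step 1:
                  C         G
  I           1.363   0.08491
  C          -1.362     1.362
  E       5.3330e-04     1.447
  solve Keq expr → x = 1.362; check Q = 2714
Then remove 0.266 M of G.
Step 2:
                  C         G
  I       5.3330e-04     1.181
  C       -9.7974e-05 9.7974e-05
  E       4.3533e-04     1.181
  solve Keq expr → x = 9.7974e-05; check Q = 2714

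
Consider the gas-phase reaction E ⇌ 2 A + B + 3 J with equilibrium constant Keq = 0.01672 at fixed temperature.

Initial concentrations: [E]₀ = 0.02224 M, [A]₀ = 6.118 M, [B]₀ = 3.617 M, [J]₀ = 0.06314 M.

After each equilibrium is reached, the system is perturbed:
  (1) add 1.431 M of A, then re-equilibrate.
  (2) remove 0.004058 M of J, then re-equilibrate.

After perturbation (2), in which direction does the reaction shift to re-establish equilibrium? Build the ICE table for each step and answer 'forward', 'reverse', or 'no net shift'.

Direction: forward

Q₀ = 1.532 vs Keq = 0.01672 ⇒ Q>K, reverse
Step 1:
                   E          A          B          J
  Initial    0.02224      6.118      3.617    0.06314
  Change     0.01545   -0.03091   -0.01545   -0.04636
  Equil      0.03769      6.087      3.602    0.01678
  solve Keq expr → x = -0.01545; check Q = 0.01672
Then add 1.431 M of A.
Step 2:
                   E          A          B          J
  Initial    0.03769      7.518      3.602    0.01678
  Change  7.0336e-04  -0.001407 -7.0336e-04   -0.00211
  Equil       0.0384      7.517      3.601    0.01467
  solve Keq expr → x = -7.0336e-04; check Q = 0.01672
Then remove 0.004058 M of J.
Step 3:
                   E          A          B          J
  Initial     0.0384      7.517      3.601    0.01061
  Change   -0.001295   0.002591   0.001295   0.003886
  Equil       0.0371      7.519      3.602     0.0145
  solve Keq expr → x = 0.001295; check Q = 0.01672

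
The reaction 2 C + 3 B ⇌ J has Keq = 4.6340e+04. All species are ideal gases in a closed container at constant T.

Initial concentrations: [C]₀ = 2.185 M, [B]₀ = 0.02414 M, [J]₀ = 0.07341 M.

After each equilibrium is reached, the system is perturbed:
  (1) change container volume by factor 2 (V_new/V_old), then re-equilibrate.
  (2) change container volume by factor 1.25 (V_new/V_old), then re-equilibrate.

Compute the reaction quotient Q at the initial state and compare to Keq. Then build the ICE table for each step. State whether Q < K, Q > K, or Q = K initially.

Q₀ = 1093; Q < K (proceeds forward)

Q₀ = 1093 vs Keq = 4.6340e+04 ⇒ Q<K, forward
Step 1:
                  C         B         J
  I           2.185   0.02414   0.07341
  C        -0.01135  -0.01702  0.005673
  E           2.174  0.007122   0.07908
  solve Keq expr → x = 0.005673; check Q = 4.6340e+04
Then change container volume by factor 2 (V_new/V_old).
Step 2:
                  C         B         J
  I           1.087  0.003561   0.03954
  C        0.003506  0.005258 -0.001753
  E            1.09  0.008819   0.03779
  solve Keq expr → x = -0.001753; check Q = 4.6340e+04
Then change container volume by factor 1.25 (V_new/V_old).
Step 3:
                  C         B         J
  I          0.8723  0.007055   0.03023
  C        0.001567  0.002351 -7.8359e-04
  E          0.8738  0.009406   0.02945
  solve Keq expr → x = -7.8359e-04; check Q = 4.6340e+04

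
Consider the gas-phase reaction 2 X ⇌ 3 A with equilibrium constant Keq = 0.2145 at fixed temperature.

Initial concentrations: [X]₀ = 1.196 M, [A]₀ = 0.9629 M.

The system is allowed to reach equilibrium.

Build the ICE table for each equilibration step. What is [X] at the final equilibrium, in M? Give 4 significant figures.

[X]_eq = 1.35 M

Q₀ = 0.6241 vs Keq = 0.2145 ⇒ Q>K, reverse
Step 1:
                  X         A
  I           1.196    0.9629
  C          0.1544   -0.2316
  E            1.35    0.7313
  solve Keq expr → x = -0.07719; check Q = 0.2145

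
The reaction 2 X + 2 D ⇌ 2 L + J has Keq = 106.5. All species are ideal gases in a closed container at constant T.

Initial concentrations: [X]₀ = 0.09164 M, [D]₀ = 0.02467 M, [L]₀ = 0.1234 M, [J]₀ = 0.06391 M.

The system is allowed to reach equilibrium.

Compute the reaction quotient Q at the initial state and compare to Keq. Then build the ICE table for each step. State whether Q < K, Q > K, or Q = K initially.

Q₀ = 190.4 vs Keq = 106.5 ⇒ Q>K, reverse
Step 1:
                   X          D          L          J
  init       0.09164    0.02467     0.1234    0.06391
  Δ         0.004851   0.004851  -0.004851  -0.002425
  eq         0.09649    0.02952     0.1185    0.06148
  solve Keq expr → x = -0.002425; check Q = 106.5

Q₀ = 190.4; Q > K (proceeds reverse)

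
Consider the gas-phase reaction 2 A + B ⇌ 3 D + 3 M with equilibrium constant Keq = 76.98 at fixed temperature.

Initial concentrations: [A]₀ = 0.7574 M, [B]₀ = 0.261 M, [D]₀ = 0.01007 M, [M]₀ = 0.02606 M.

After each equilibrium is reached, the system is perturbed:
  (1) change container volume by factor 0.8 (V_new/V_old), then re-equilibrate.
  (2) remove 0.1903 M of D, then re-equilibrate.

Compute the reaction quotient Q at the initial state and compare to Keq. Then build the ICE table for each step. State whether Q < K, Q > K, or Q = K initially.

Q₀ = 1.2070e-10 vs Keq = 76.98 ⇒ Q<K, forward
Step 1:
                  A         B         D         M
  init       0.7574     0.261   0.01007   0.02606
  Δ         -0.4737   -0.2369    0.7106    0.7106
  eq         0.2837   0.02414    0.7206    0.7366
  solve Keq expr → x = 0.2369; check Q = 76.98
Then change container volume by factor 0.8 (V_new/V_old).
Step 2:
                  A         B         D         M
  init       0.3546   0.03018    0.9008    0.9208
  Δ         0.02261    0.0113  -0.03391  -0.03391
  eq         0.3772   0.04149    0.8669    0.8869
  solve Keq expr → x = -0.0113; check Q = 76.98
Then remove 0.1903 M of D.
Step 3:
                  A         B         D         M
  init       0.3772   0.04149    0.6766    0.8869
  Δ        -0.02387  -0.01194   0.03581   0.03581
  eq         0.3533   0.02955    0.7124    0.9227
  solve Keq expr → x = 0.01194; check Q = 76.98

Q₀ = 1.2070e-10; Q < K (proceeds forward)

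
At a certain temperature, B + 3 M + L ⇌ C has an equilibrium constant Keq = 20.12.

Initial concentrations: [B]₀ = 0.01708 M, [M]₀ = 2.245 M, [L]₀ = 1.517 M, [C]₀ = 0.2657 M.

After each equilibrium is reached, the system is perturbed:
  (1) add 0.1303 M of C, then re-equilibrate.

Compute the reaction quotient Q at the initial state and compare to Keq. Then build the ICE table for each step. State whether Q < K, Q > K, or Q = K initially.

Q₀ = 0.9063 vs Keq = 20.12 ⇒ Q<K, forward
Step 1:
                   B          M          L          C
  I          0.01708      2.245      1.517     0.2657
  C          -0.0162    -0.0486    -0.0162     0.0162
  E       8.8106e-04      2.196      1.501     0.2819
  solve Keq expr → x = 0.0162; check Q = 20.12
Then add 0.1303 M of C.
Step 2:
                   B          M          L          C
  I       8.8106e-04      2.196      1.501     0.4122
  C       4.0351e-04   0.001211 4.0351e-04 -4.0351e-04
  E         0.001285      2.198      1.501     0.4118
  solve Keq expr → x = -4.0351e-04; check Q = 20.12

Q₀ = 0.9063; Q < K (proceeds forward)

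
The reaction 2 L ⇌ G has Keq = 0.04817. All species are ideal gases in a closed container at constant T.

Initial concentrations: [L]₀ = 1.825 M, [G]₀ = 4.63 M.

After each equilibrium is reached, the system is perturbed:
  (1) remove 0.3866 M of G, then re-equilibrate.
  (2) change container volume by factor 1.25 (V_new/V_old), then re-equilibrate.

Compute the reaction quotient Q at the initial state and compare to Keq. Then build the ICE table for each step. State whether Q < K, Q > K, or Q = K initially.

Q₀ = 1.39 vs Keq = 0.04817 ⇒ Q>K, reverse
Step 1:
                    L           G
  I             1.825        4.63
  C             4.901      -2.451
  E             6.726       2.179
  solve Keq expr → x = -2.451; check Q = 0.04817
Then remove 0.3866 M of G.
Step 2:
                    L           G
  I             6.726       1.793
  C           -0.3417      0.1708
  E             6.385       1.964
  solve Keq expr → x = 0.1708; check Q = 0.04817
Then change container volume by factor 1.25 (V_new/V_old).
Step 3:
                    L           G
  I             5.108       1.571
  C             0.312      -0.156
  E              5.42       1.415
  solve Keq expr → x = -0.156; check Q = 0.04817

Q₀ = 1.39; Q > K (proceeds reverse)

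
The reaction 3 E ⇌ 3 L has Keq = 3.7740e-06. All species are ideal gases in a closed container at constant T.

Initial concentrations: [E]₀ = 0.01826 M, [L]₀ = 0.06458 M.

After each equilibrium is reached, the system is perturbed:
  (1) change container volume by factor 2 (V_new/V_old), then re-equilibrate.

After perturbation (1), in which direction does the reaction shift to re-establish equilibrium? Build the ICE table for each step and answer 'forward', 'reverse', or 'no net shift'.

Q₀ = 44.24 vs Keq = 3.7740e-06 ⇒ Q>K, reverse
Step 1:
                   E          L
  Initial    0.01826    0.06458
  Change     0.06331   -0.06331
  Equil      0.08157    0.00127
  solve Keq expr → x = -0.0211; check Q = 3.7740e-06
Then change container volume by factor 2 (V_new/V_old).
Step 2:
                   E          L
  Initial    0.04079 6.3499e-04
  Change           0          0
  Equil      0.04079 6.3499e-04
  solve Keq expr → x = 0; check Q = 3.7740e-06

Direction: no net shift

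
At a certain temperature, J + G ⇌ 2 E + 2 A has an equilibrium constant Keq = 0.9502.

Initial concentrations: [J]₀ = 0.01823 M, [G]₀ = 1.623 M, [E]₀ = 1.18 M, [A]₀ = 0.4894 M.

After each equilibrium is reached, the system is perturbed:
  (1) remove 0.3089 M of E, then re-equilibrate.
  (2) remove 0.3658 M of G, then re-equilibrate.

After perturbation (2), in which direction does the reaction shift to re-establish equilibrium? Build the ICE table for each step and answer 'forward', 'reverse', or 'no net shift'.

Direction: reverse

Q₀ = 11.27 vs Keq = 0.9502 ⇒ Q>K, reverse
Step 1:
                   J          G          E          A
  I          0.01823      1.623       1.18     0.4894
  C          0.06735    0.06735    -0.1347    -0.1347
  E          0.08558       1.69      1.045     0.3547
  solve Keq expr → x = -0.06735; check Q = 0.9502
Then remove 0.3089 M of E.
Step 2:
                   J          G          E          A
  I          0.08558       1.69     0.7364     0.3547
  C         -0.02328   -0.02328    0.04656    0.04656
  E          0.06231      1.667     0.7829     0.4012
  solve Keq expr → x = 0.02328; check Q = 0.9502
Then remove 0.3658 M of G.
Step 3:
                   J          G          E          A
  I          0.06231      1.301     0.7829     0.4012
  C         0.007938   0.007938   -0.01588   -0.01588
  E          0.07024      1.309     0.7671     0.3854
  solve Keq expr → x = -0.007938; check Q = 0.9502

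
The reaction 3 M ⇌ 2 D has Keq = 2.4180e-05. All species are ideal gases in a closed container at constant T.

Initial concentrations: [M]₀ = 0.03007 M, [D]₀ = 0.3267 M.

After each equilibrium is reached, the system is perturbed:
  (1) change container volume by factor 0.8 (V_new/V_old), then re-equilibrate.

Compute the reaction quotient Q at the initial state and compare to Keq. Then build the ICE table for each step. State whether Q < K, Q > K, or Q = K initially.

Q₀ = 3926 vs Keq = 2.4180e-05 ⇒ Q>K, reverse
Step 1:
                   M          D
  init       0.03007     0.3267
  Δ           0.4873    -0.3249
  eq          0.5174    0.00183
  solve Keq expr → x = -0.1624; check Q = 2.4180e-05
Then change container volume by factor 0.8 (V_new/V_old).
Step 2:
                   M          D
  init        0.6467   0.002287
  Δ       -4.0142e-04 2.6761e-04
  eq          0.6463   0.002555
  solve Keq expr → x = 1.3381e-04; check Q = 2.4180e-05

Q₀ = 3926; Q > K (proceeds reverse)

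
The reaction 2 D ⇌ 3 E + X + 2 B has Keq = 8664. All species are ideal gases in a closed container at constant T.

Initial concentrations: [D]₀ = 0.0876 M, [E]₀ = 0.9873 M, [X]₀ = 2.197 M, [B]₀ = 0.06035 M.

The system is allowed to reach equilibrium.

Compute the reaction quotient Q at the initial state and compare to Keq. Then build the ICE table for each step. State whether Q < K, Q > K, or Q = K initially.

Q₀ = 1.004 vs Keq = 8664 ⇒ Q<K, forward
Step 1:
                    D           E           X           B
  I            0.0876      0.9873       2.197     0.06035
  C          -0.08485      0.1273     0.04243     0.08485
  E          0.002747       1.115       2.239      0.1452
  solve Keq expr → x = 0.04243; check Q = 8664

Q₀ = 1.004; Q < K (proceeds forward)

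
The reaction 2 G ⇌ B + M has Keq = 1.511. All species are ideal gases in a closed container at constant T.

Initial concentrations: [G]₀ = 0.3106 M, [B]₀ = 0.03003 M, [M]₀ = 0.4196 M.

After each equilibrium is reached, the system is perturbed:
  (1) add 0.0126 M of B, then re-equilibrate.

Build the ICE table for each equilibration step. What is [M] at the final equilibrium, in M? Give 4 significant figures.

[M]_eq = 0.4829 M

Q₀ = 0.1306 vs Keq = 1.511 ⇒ Q<K, forward
Step 1:
                    G           B           M
  init         0.3106     0.03003      0.4196
  Δ           -0.1339     0.06695     0.06695
  eq           0.1767     0.09698      0.4865
  solve Keq expr → x = 0.06695; check Q = 1.511
Then add 0.0126 M of B.
Step 2:
                    G           B           M
  init         0.1767      0.1096      0.4865
  Δ          0.007287   -0.003644   -0.003644
  eq            0.184      0.1059      0.4829
  solve Keq expr → x = -0.003644; check Q = 1.511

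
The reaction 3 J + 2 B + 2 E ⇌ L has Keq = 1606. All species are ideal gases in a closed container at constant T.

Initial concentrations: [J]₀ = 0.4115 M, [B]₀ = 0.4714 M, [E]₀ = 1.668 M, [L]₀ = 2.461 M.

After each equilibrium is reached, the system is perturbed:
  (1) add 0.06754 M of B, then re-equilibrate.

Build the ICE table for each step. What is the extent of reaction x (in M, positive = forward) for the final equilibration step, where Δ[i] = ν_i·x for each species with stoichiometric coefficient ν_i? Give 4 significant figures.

x = 0.005959 M

Q₀ = 57.13 vs Keq = 1606 ⇒ Q<K, forward
Step 1:
                  J         B         E         L
  Initial    0.4115    0.4714     1.668     2.461
  Change    -0.2239   -0.1493   -0.1493   0.07465
  Equil      0.1876    0.3221     1.519     2.536
  solve Keq expr → x = 0.07465; check Q = 1606
Then add 0.06754 M of B.
Step 2:
                  J         B         E         L
  Initial    0.1876    0.3896     1.519     2.536
  Change   -0.01788  -0.01192  -0.01192  0.005959
  Equil      0.1697    0.3777     1.507     2.542
  solve Keq expr → x = 0.005959; check Q = 1606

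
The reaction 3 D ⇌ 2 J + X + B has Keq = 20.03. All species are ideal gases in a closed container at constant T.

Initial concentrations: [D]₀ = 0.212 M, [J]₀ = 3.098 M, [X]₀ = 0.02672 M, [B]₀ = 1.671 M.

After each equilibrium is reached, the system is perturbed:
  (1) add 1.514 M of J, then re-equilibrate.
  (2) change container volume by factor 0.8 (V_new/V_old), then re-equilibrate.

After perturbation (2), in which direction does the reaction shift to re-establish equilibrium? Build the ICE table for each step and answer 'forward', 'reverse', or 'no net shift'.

Q₀ = 44.97 vs Keq = 20.03 ⇒ Q>K, reverse
Step 1:
                   D          J          X          B
  init         0.212      3.098    0.02672      1.671
  Δ          0.02767   -0.01845  -0.009223  -0.009223
  eq          0.2397       3.08     0.0175      1.662
  solve Keq expr → x = -0.009223; check Q = 20.03
Then add 1.514 M of J.
Step 2:
                   D          J          X          B
  init        0.2397      4.594     0.0175      1.662
  Δ           0.0216    -0.0144  -0.007201  -0.007201
  eq          0.2613      4.579     0.0103      1.655
  solve Keq expr → x = -0.007201; check Q = 20.03
Then change container volume by factor 0.8 (V_new/V_old).
Step 3:
                   D          J          X          B
  init        0.3266      5.724    0.01287      2.068
  Δ         0.005932  -0.003955  -0.001977  -0.001977
  eq          0.3325       5.72    0.01089      2.066
  solve Keq expr → x = -0.001977; check Q = 20.03

Direction: reverse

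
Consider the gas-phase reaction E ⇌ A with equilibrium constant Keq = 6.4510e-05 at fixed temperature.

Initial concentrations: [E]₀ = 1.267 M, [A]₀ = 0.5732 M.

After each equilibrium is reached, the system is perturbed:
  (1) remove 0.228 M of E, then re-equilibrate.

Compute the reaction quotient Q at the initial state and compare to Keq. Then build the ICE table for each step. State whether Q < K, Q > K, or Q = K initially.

Q₀ = 0.4524 vs Keq = 6.4510e-05 ⇒ Q>K, reverse
Step 1:
                   E          A
  Initial      1.267     0.5732
  Change      0.5731    -0.5731
  Equil         1.84 1.1870e-04
  solve Keq expr → x = -0.5731; check Q = 6.4510e-05
Then remove 0.228 M of E.
Step 2:
                   E          A
  Initial      1.612 1.1870e-04
  Change  1.4707e-05 -1.4707e-05
  Equil        1.612 1.0400e-04
  solve Keq expr → x = -1.4707e-05; check Q = 6.4510e-05

Q₀ = 0.4524; Q > K (proceeds reverse)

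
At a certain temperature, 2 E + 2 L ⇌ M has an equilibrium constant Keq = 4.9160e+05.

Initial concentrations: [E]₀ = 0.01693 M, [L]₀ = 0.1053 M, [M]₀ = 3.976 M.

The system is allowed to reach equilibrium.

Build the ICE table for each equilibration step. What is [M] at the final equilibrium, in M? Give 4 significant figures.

[M]_eq = 3.972 M

Q₀ = 1.2511e+06 vs Keq = 4.9160e+05 ⇒ Q>K, reverse
Step 1:
                    E           L           M
  Initial     0.01693      0.1053       3.976
  Change     0.008129    0.008129   -0.004065
  Equil       0.02506      0.1134       3.972
  solve Keq expr → x = -0.004065; check Q = 4.9160e+05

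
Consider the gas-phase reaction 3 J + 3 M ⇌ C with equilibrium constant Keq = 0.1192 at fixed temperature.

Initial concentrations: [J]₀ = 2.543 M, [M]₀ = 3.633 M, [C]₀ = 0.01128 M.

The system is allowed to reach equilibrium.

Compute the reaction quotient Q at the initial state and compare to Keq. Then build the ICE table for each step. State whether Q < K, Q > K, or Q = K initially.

Q₀ = 1.4305e-05; Q < K (proceeds forward)

Q₀ = 1.4305e-05 vs Keq = 0.1192 ⇒ Q<K, forward
Step 1:
                   J          M          C
  I            2.543      3.633    0.01128
  C            -1.68      -1.68     0.5599
  E           0.8632      1.953     0.5712
  solve Keq expr → x = 0.5599; check Q = 0.1192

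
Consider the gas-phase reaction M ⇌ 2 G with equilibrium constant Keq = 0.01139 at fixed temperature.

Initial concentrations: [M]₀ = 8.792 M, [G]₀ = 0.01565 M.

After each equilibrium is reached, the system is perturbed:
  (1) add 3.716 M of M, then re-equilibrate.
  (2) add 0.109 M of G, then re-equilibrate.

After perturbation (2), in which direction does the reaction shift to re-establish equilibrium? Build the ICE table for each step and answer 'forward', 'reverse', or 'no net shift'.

Q₀ = 2.7857e-05 vs Keq = 0.01139 ⇒ Q<K, forward
Step 1:
                   M          G
  Initial      8.792    0.01565
  Change     -0.1491     0.2981
  Equil        8.643     0.3138
  solve Keq expr → x = 0.1491; check Q = 0.01139
Then add 3.716 M of M.
Step 2:
                   M          G
  Initial      12.36     0.3138
  Change    -0.03049    0.06097
  Equil        12.33     0.3747
  solve Keq expr → x = 0.03049; check Q = 0.01139
Then add 0.109 M of G.
Step 3:
                   M          G
  Initial      12.33     0.4837
  Change     0.05409    -0.1082
  Equil        12.38     0.3755
  solve Keq expr → x = -0.05409; check Q = 0.01139

Direction: reverse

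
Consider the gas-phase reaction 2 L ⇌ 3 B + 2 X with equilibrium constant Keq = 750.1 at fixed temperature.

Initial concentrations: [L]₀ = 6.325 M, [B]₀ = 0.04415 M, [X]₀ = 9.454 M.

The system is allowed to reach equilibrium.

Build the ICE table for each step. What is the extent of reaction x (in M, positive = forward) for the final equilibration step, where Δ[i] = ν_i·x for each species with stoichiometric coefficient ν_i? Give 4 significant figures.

Q₀ = 1.9227e-04 vs Keq = 750.1 ⇒ Q<K, forward
Step 1:
                   L          B          X
  I            6.325    0.04415      9.454
  C           -2.685      4.027      2.685
  E             3.64      4.071      12.14
  solve Keq expr → x = 1.342; check Q = 750.1

x = 1.342 M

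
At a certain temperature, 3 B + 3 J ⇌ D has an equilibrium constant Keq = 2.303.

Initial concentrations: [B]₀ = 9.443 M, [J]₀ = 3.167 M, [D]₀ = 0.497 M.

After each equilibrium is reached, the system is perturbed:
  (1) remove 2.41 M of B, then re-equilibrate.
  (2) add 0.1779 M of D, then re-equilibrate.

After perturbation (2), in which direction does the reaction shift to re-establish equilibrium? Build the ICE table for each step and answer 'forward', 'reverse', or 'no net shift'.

Direction: reverse

Q₀ = 1.8582e-05 vs Keq = 2.303 ⇒ Q<K, forward
Step 1:
                  B         J         D
  Initial     9.443     3.167     0.497
  Change     -3.032    -3.032     1.011
  Equil       6.411    0.1354     1.508
  solve Keq expr → x = 1.011; check Q = 2.303
Then remove 2.41 M of B.
Step 2:
                  B         J         D
  Initial     4.001    0.1354     1.508
  Change     0.0763    0.0763  -0.02543
  Equil       4.078    0.2117     1.482
  solve Keq expr → x = -0.02543; check Q = 2.303
Then add 0.1779 M of D.
Step 3:
                  B         J         D
  Initial     4.078    0.2117      1.66
  Change   0.007631  0.007631 -0.002544
  Equil       4.085    0.2194     1.657
  solve Keq expr → x = -0.002544; check Q = 2.303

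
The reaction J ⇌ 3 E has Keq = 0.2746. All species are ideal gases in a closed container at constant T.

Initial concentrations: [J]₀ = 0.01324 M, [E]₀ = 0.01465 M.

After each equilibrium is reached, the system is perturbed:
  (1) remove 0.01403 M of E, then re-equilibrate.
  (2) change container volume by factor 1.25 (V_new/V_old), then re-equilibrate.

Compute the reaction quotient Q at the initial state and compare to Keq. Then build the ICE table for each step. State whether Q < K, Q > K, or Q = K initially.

Q₀ = 2.3748e-04; Q < K (proceeds forward)

Q₀ = 2.3748e-04 vs Keq = 0.2746 ⇒ Q<K, forward
Step 1:
                    J           E
  I           0.01324     0.01465
  C          -0.01271     0.03812
  E        5.3498e-04     0.05277
  solve Keq expr → x = 0.01271; check Q = 0.2746
Then remove 0.01403 M of E.
Step 2:
                    J           E
  I        5.3498e-04     0.03874
  C       -3.0783e-04  9.2350e-04
  E        2.2715e-04     0.03966
  solve Keq expr → x = 3.0783e-04; check Q = 0.2746
Then change container volume by factor 1.25 (V_new/V_old).
Step 3:
                    J           E
  I        1.8172e-04     0.03173
  C       -6.3317e-05  1.8995e-04
  E        1.1840e-04     0.03192
  solve Keq expr → x = 6.3317e-05; check Q = 0.2746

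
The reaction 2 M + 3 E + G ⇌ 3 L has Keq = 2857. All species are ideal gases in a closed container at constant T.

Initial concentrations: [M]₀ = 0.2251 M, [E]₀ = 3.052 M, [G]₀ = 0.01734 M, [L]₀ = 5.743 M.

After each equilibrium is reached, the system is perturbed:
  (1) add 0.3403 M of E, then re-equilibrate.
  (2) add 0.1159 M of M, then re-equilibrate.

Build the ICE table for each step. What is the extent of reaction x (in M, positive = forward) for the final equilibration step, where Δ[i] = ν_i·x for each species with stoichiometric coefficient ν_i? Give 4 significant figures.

x = 0.01206 M

Q₀ = 7583 vs Keq = 2857 ⇒ Q>K, reverse
Step 1:
                  M         E         G         L
  Initial    0.2251     3.052   0.01734     5.743
  Change    0.03139   0.04708   0.01569  -0.04708
  Equil      0.2565     3.099   0.03303     5.696
  solve Keq expr → x = -0.01569; check Q = 2857
Then add 0.3403 M of E.
Step 2:
                  M         E         G         L
  Initial    0.2565     3.439   0.03303     5.696
  Change   -0.01169  -0.01753 -0.005845   0.01753
  Equil      0.2448     3.422   0.02719     5.713
  solve Keq expr → x = 0.005845; check Q = 2857
Then add 0.1159 M of M.
Step 3:
                  M         E         G         L
  Initial    0.3607     3.422   0.02719     5.713
  Change   -0.02411  -0.03617  -0.01206   0.03617
  Equil      0.3366     3.386   0.01513      5.75
  solve Keq expr → x = 0.01206; check Q = 2857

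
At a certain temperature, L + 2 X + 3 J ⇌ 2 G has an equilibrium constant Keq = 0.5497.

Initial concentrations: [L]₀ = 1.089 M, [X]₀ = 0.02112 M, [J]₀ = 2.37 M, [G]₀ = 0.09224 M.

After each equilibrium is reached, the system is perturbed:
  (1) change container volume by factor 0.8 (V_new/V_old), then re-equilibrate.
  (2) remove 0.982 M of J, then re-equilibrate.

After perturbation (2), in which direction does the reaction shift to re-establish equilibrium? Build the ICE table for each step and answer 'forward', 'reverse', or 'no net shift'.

Q₀ = 1.316 vs Keq = 0.5497 ⇒ Q>K, reverse
Step 1:
                   L          X          J          G
  Initial      1.089    0.02112       2.37    0.09224
  Change    0.004159   0.008319    0.01248  -0.008319
  Equil        1.093    0.02944      2.382    0.08392
  solve Keq expr → x = -0.004159; check Q = 0.5497
Then change container volume by factor 0.8 (V_new/V_old).
Step 2:
                   L          X          J          G
  Initial      1.366     0.0368      2.978     0.1049
  Change   -0.005303   -0.01061   -0.01591    0.01061
  Equil        1.361    0.02619      2.962     0.1155
  solve Keq expr → x = 0.005303; check Q = 0.5497
Then remove 0.982 M of J.
Step 3:
                   L          X          J          G
  Initial      1.361    0.02619       1.98     0.1155
  Change    0.007395    0.01479    0.02218   -0.01479
  Equil        1.369    0.04098      2.002     0.1007
  solve Keq expr → x = -0.007395; check Q = 0.5497

Direction: reverse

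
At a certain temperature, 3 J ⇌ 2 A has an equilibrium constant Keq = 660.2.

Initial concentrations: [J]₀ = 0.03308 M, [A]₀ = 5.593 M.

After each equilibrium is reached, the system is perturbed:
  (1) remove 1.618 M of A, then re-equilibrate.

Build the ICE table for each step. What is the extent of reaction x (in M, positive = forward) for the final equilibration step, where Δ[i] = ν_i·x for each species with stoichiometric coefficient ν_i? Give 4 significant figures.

Q₀ = 8.6416e+05 vs Keq = 660.2 ⇒ Q>K, reverse
Step 1:
                    J           A
  init        0.03308       5.593
  Δ            0.3195      -0.213
  eq           0.3526        5.38
  solve Keq expr → x = -0.1065; check Q = 660.2
Then remove 1.618 M of A.
Step 2:
                    J           A
  init         0.3526       3.762
  Δ          -0.07245      0.0483
  eq           0.2802        3.81
  solve Keq expr → x = 0.02415; check Q = 660.2

x = 0.02415 M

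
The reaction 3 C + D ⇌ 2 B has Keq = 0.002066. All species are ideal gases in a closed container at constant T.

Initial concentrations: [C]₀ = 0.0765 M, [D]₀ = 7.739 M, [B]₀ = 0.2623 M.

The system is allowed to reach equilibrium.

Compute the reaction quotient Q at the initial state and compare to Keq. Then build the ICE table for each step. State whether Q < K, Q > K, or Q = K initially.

Q₀ = 19.86 vs Keq = 0.002066 ⇒ Q>K, reverse
Step 1:
                  C         D         B
  Initial    0.0765     7.739    0.2623
  Change     0.3418    0.1139   -0.2278
  Equil      0.4183     7.853   0.03446
  solve Keq expr → x = -0.1139; check Q = 0.002066

Q₀ = 19.86; Q > K (proceeds reverse)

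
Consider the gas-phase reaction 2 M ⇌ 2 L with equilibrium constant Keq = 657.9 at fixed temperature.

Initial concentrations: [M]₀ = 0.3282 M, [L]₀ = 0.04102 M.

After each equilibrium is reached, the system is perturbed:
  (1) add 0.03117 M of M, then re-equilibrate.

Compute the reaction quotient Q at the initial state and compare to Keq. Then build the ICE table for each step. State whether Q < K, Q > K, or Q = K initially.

Q₀ = 0.01562 vs Keq = 657.9 ⇒ Q<K, forward
Step 1:
                   M          L
  Initial     0.3282    0.04102
  Change     -0.3143     0.3143
  Equil      0.01385     0.3554
  solve Keq expr → x = 0.1572; check Q = 657.9
Then add 0.03117 M of M.
Step 2:
                   M          L
  Initial    0.04502     0.3554
  Change       -0.03       0.03
  Equil      0.01502     0.3854
  solve Keq expr → x = 0.015; check Q = 657.9

Q₀ = 0.01562; Q < K (proceeds forward)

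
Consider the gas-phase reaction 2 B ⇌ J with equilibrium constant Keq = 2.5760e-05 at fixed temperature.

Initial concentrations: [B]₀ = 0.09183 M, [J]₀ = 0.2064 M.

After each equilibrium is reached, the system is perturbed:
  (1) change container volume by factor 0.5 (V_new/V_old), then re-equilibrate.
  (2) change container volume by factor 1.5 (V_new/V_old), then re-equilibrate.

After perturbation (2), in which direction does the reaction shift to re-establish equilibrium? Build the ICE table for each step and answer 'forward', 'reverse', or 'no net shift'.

Direction: reverse

Q₀ = 24.48 vs Keq = 2.5760e-05 ⇒ Q>K, reverse
Step 1:
                    B           J
  Initial     0.09183      0.2064
  Change       0.4128     -0.2064
  Equil        0.5046  6.5595e-06
  solve Keq expr → x = -0.2064; check Q = 2.5760e-05
Then change container volume by factor 0.5 (V_new/V_old).
Step 2:
                    B           J
  Initial       1.009  1.3119e-05
  Change  -2.6235e-05  1.3118e-05
  Equil         1.009  2.6237e-05
  solve Keq expr → x = 1.3118e-05; check Q = 2.5760e-05
Then change container volume by factor 1.5 (V_new/V_old).
Step 3:
                    B           J
  Initial      0.6728  1.7491e-05
  Change   1.1660e-05 -5.8299e-06
  Equil        0.6728  1.1661e-05
  solve Keq expr → x = -5.8299e-06; check Q = 2.5760e-05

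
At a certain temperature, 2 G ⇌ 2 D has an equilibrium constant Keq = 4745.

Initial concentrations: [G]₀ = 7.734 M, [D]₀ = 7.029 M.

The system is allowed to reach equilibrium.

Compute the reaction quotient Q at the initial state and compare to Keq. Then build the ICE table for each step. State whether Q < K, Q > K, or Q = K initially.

Q₀ = 0.826 vs Keq = 4745 ⇒ Q<K, forward
Step 1:
                   G          D
  I            7.734      7.029
  C           -7.523      7.523
  E           0.2113      14.55
  solve Keq expr → x = 3.761; check Q = 4745

Q₀ = 0.826; Q < K (proceeds forward)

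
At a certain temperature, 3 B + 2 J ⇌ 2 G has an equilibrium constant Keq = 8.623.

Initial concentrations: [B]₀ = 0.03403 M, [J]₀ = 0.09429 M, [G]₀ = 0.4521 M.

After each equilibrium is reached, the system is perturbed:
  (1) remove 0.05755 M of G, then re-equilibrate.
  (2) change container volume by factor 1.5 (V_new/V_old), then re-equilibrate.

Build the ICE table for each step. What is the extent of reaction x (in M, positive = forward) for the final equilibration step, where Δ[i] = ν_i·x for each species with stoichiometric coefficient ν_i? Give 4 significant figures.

Q₀ = 5.8338e+05 vs Keq = 8.623 ⇒ Q>K, reverse
Step 1:
                    B           J           G
  Initial     0.03403     0.09429      0.4521
  Change       0.3449        0.23       -0.23
  Equil         0.379      0.3243      0.2221
  solve Keq expr → x = -0.115; check Q = 8.623
Then remove 0.05755 M of G.
Step 2:
                    B           J           G
  Initial       0.379      0.3243      0.1646
  Change     -0.02978    -0.01985     0.01985
  Equil        0.3492      0.3044      0.1844
  solve Keq expr → x = 0.009927; check Q = 8.623
Then change container volume by factor 1.5 (V_new/V_old).
Step 3:
                    B           J           G
  Initial      0.2328      0.2029       0.123
  Change      0.04016     0.02677    -0.02677
  Equil         0.273      0.2297     0.09619
  solve Keq expr → x = -0.01339; check Q = 8.623

x = -0.01339 M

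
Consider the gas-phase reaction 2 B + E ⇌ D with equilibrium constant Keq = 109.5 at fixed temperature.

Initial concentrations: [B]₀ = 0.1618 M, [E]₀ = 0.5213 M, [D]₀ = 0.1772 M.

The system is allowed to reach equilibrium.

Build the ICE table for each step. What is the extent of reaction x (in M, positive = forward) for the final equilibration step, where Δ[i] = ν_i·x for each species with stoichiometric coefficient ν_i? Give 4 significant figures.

Q₀ = 12.98 vs Keq = 109.5 ⇒ Q<K, forward
Step 1:
                   B          E          D
  init        0.1618     0.5213     0.1772
  Δ         -0.09589   -0.04795    0.04795
  eq         0.06591     0.4734     0.2251
  solve Keq expr → x = 0.04795; check Q = 109.5

x = 0.04795 M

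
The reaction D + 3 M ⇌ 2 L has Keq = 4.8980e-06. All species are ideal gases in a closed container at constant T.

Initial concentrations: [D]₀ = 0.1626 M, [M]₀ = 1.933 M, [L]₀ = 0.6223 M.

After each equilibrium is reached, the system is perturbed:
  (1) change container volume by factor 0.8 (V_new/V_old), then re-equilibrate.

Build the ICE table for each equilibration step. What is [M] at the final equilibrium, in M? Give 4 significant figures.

[M]_eq = 3.566 M

Q₀ = 0.3297 vs Keq = 4.8980e-06 ⇒ Q>K, reverse
Step 1:
                  D         M         L
  init       0.1626     1.933    0.6223
  Δ          0.3075    0.9225    -0.615
  eq         0.4701     2.855  0.007322
  solve Keq expr → x = -0.3075; check Q = 4.8980e-06
Then change container volume by factor 0.8 (V_new/V_old).
Step 2:
                  D         M         L
  init       0.5876     3.569  0.009152
  Δ        -0.00113 -0.003391  0.002261
  eq         0.5865     3.566   0.01141
  solve Keq expr → x = 0.00113; check Q = 4.8980e-06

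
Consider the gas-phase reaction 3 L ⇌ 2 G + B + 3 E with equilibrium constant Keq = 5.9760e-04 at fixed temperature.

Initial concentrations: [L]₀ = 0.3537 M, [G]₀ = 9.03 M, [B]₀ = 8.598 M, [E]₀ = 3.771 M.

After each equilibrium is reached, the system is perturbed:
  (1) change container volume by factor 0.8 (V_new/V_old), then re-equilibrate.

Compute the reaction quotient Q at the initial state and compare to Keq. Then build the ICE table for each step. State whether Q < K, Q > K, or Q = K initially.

Q₀ = 8.4964e+05 vs Keq = 5.9760e-04 ⇒ Q>K, reverse
Step 1:
                    L           G           B           E
  Initial      0.3537        9.03       8.598       3.771
  Change        3.721       -2.48       -1.24      -3.721
  Equil         4.074        6.55       7.358      0.0504
  solve Keq expr → x = -1.24; check Q = 5.9760e-04
Then change container volume by factor 0.8 (V_new/V_old).
Step 2:
                    L           G           B           E
  Initial       5.093       8.187       9.197       0.063
  Change      0.01244   -0.008291   -0.004145    -0.01244
  Equil         5.105       8.179       9.193     0.05057
  solve Keq expr → x = -0.004145; check Q = 5.9760e-04

Q₀ = 8.4964e+05; Q > K (proceeds reverse)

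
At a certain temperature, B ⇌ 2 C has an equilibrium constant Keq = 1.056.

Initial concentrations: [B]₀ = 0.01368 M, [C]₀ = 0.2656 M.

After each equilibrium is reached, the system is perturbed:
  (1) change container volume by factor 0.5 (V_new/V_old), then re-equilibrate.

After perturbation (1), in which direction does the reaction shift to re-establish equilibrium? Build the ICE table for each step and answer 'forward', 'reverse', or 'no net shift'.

Direction: reverse

Q₀ = 5.157 vs Keq = 1.056 ⇒ Q>K, reverse
Step 1:
                   B          C
  init       0.01368     0.2656
  Δ          0.02796   -0.05591
  eq         0.04164     0.2097
  solve Keq expr → x = -0.02796; check Q = 1.056
Then change container volume by factor 0.5 (V_new/V_old).
Step 2:
                   B          C
  init       0.08327     0.4194
  Δ          0.03385   -0.06769
  eq          0.1171     0.3517
  solve Keq expr → x = -0.03385; check Q = 1.056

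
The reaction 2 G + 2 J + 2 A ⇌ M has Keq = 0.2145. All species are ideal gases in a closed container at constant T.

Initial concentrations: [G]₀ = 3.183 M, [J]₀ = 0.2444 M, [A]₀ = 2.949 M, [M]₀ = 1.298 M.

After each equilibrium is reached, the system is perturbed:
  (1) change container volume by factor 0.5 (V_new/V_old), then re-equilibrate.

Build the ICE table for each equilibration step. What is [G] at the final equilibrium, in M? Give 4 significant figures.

[G]_eq = 5.986 M

Q₀ = 0.2466 vs Keq = 0.2145 ⇒ Q>K, reverse
Step 1:
                    G           J           A           M
  init          3.183      0.2444       2.949       1.298
  Δ           0.01448     0.01448     0.01448    -0.00724
  eq            3.197      0.2589       2.963       1.291
  solve Keq expr → x = -0.00724; check Q = 0.2145
Then change container volume by factor 0.5 (V_new/V_old).
Step 2:
                    G           J           A           M
  init          6.395      0.5178       5.927       2.582
  Δ           -0.4087     -0.4087     -0.4087      0.2043
  eq            5.986      0.1091       5.518       2.786
  solve Keq expr → x = 0.2043; check Q = 0.2145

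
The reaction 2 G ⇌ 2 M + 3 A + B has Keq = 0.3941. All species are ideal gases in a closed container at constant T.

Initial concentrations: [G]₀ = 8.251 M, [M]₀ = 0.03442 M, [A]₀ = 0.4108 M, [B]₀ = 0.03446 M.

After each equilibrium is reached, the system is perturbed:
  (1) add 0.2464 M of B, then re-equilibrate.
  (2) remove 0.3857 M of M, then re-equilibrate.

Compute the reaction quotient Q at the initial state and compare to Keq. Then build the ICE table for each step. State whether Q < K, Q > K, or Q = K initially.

Q₀ = 4.1573e-08; Q < K (proceeds forward)

Q₀ = 4.1573e-08 vs Keq = 0.3941 ⇒ Q<K, forward
Step 1:
                   G          M          A          B
  I            8.251    0.03442     0.4108    0.03446
  C           -1.339      1.339      2.009     0.6697
  E            6.912      1.374       2.42     0.7041
  solve Keq expr → x = 0.6697; check Q = 0.3941
Then add 0.2464 M of B.
Step 2:
                   G          M          A          B
  I            6.912      1.374       2.42     0.9505
  C          0.07109   -0.07109    -0.1066   -0.03555
  E            6.983      1.303      2.313      0.915
  solve Keq expr → x = -0.03555; check Q = 0.3941
Then remove 0.3857 M of M.
Step 3:
                   G          M          A          B
  I            6.983     0.9169      2.313      0.915
  C          -0.1497     0.1497     0.2245    0.07483
  E            6.833      1.067      2.538     0.9898
  solve Keq expr → x = 0.07483; check Q = 0.3941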